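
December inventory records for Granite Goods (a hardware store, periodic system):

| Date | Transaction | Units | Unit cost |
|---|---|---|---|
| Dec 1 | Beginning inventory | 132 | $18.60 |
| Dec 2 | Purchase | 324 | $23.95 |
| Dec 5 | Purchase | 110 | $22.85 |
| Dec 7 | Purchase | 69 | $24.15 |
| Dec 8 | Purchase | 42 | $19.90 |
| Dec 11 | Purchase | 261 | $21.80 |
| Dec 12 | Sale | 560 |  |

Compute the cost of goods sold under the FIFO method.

COGS = $12,591.40

Dec 12, 560 sold [FIFO — oldest first]: 132 @ $18.60 + 324 @ $23.95 + 104 @ $22.85 = $12,591.40
Ending inventory: 6 @ $22.85 + 69 @ $24.15 + 42 @ $19.90 + 261 @ $21.80 = $8,329.05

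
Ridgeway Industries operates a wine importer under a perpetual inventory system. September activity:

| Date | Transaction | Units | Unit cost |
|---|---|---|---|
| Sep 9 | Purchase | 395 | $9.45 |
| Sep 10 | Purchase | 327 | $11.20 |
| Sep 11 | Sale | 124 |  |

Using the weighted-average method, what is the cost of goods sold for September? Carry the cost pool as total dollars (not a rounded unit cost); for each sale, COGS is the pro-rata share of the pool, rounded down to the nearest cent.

After Sep 9: 395 on hand, pool $3,732.75 (≈ $9.4500 each)
After Sep 10: 722 on hand, pool $7,395.15 (≈ $10.2426 each)
Sep 11, sell 124: 124/722 × $7,395.15 → $1,270.08
Ending inventory (cost pool remaining) = $6,125.07

COGS = $1,270.08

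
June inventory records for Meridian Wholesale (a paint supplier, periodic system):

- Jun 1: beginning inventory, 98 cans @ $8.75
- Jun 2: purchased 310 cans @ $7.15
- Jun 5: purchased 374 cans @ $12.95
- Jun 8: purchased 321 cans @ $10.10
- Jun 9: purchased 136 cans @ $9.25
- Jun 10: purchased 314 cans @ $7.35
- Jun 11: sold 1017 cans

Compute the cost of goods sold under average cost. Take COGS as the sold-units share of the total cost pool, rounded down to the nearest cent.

COGS = $9,643.03

Jun 11, sell 1017: 1017/1553 × $14,725.30 → $9,643.03
Ending inventory (cost pool remaining) = $5,082.27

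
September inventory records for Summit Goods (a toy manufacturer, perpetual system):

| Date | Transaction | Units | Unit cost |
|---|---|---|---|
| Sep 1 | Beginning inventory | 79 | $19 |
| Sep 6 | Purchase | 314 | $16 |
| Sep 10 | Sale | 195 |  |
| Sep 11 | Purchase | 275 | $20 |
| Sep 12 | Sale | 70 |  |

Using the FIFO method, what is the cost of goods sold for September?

COGS = $4,477

Sep 10, 195 sold [FIFO — oldest first]: 79 @ $19 + 116 @ $16 = $3,357
Sep 12, 70 sold [FIFO — oldest first]: 70 @ $16 = $1,120
Total COGS = $3,357 + $1,120 = $4,477
Ending inventory: 128 @ $16 + 275 @ $20 = $7,548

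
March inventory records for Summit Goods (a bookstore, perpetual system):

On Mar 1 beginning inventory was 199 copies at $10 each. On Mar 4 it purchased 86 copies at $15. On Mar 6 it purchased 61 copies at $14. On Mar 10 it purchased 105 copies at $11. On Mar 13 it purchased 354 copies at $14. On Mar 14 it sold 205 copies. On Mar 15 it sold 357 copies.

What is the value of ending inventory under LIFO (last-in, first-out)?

Mar 14, 205 sold [LIFO — newest first]: 205 @ $14 = $2,870
Mar 15, 357 sold [LIFO — newest first]: 149 @ $14 + 105 @ $11 + 61 @ $14 + 42 @ $15 = $4,725
Total COGS = $2,870 + $4,725 = $7,595
Ending inventory: 199 @ $10 + 44 @ $15 = $2,650
Check: goods available $10,245 = COGS $7,595 + ending $2,650

Ending inventory = $2,650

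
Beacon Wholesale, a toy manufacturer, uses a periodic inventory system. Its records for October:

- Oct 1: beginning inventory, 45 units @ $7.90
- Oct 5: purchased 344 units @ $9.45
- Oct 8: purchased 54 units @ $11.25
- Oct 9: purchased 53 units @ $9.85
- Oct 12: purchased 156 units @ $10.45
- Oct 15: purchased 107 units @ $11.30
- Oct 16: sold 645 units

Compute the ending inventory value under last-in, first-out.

Ending inventory = $1,007.55

Oct 16, 645 sold [LIFO — newest first]: 107 @ $11.30 + 156 @ $10.45 + 53 @ $9.85 + 54 @ $11.25 + 275 @ $9.45 = $6,567.60
Ending inventory: 45 @ $7.90 + 69 @ $9.45 = $1,007.55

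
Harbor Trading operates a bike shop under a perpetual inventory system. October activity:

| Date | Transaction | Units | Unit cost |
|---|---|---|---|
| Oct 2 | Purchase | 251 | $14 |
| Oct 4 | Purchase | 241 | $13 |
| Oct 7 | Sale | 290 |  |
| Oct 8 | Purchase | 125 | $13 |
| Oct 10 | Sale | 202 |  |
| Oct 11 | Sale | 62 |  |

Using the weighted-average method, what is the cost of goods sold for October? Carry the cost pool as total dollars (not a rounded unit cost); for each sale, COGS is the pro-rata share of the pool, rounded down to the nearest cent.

COGS = $7,433.14

After Oct 2: 251 on hand, pool $3,514.00 (≈ $14.0000 each)
After Oct 4: 492 on hand, pool $6,647.00 (≈ $13.5102 each)
Oct 7, sell 290: 290/492 × $6,647.00 → $3,917.94
After Oct 8: 327 on hand, pool $4,354.06 (≈ $13.3152 each)
Oct 10, sell 202: 202/327 × $4,354.06 → $2,689.66
Oct 11, sell 62: 62/125 × $1,664.40 → $825.54
Total COGS = $3,917.94 + $2,689.66 + $825.54 = $7,433.14
Ending inventory (cost pool remaining) = $838.86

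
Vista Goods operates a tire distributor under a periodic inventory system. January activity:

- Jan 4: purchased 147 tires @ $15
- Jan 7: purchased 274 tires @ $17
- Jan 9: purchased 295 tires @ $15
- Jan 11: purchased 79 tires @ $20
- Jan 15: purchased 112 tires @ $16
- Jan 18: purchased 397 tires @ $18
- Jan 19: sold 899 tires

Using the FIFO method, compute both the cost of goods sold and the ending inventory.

COGS = $14,532; ending inventory = $7,274

Jan 19, 899 sold [FIFO — oldest first]: 147 @ $15 + 274 @ $17 + 295 @ $15 + 79 @ $20 + 104 @ $16 = $14,532
Ending inventory: 8 @ $16 + 397 @ $18 = $7,274
Check: goods available $21,806 = COGS $14,532 + ending $7,274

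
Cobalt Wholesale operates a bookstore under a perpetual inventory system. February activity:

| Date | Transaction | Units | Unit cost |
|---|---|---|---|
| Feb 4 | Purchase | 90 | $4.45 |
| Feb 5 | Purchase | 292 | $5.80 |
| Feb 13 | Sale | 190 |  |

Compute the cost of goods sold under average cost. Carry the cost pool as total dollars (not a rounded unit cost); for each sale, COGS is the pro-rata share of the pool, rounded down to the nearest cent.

COGS = $1,041.56

After Feb 4: 90 on hand, pool $400.50 (≈ $4.4500 each)
After Feb 5: 382 on hand, pool $2,094.10 (≈ $5.4819 each)
Feb 13, sell 190: 190/382 × $2,094.10 → $1,041.56
Ending inventory (cost pool remaining) = $1,052.54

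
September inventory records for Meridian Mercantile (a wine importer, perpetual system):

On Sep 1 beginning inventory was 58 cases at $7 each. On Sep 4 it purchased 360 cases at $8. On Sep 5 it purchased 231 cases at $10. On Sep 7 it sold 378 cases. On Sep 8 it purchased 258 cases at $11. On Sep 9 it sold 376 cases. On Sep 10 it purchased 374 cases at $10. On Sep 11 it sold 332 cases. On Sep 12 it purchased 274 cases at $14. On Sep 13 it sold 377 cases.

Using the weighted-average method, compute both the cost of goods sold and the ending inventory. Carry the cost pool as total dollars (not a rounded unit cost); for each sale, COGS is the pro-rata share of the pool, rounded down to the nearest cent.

COGS = $14,877.42; ending inventory = $1,132.58

After Sep 1: 58 on hand, pool $406.00 (≈ $7.0000 each)
After Sep 4: 418 on hand, pool $3,286.00 (≈ $7.8612 each)
After Sep 5: 649 on hand, pool $5,596.00 (≈ $8.6225 each)
Sep 7, sell 378: 378/649 × $5,596.00 → $3,259.30
After Sep 8: 529 on hand, pool $5,174.70 (≈ $9.7820 each)
Sep 9, sell 376: 376/529 × $5,174.70 → $3,678.04
After Sep 10: 527 on hand, pool $5,236.66 (≈ $9.9367 each)
Sep 11, sell 332: 332/527 × $5,236.66 → $3,298.99
After Sep 12: 469 on hand, pool $5,773.67 (≈ $12.3106 each)
Sep 13, sell 377: 377/469 × $5,773.67 → $4,641.09
Total COGS = $3,259.30 + $3,678.04 + $3,298.99 + $4,641.09 = $14,877.42
Ending inventory (cost pool remaining) = $1,132.58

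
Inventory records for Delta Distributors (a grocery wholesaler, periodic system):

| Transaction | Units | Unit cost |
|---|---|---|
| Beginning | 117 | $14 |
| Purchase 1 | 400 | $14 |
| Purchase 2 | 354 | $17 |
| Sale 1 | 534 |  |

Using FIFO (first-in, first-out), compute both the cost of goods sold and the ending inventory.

Sale 1 (534) [FIFO — oldest first]: 117 @ $14 + 400 @ $14 + 17 @ $17 = $7,527
Ending inventory: 337 @ $17 = $5,729

COGS = $7,527; ending inventory = $5,729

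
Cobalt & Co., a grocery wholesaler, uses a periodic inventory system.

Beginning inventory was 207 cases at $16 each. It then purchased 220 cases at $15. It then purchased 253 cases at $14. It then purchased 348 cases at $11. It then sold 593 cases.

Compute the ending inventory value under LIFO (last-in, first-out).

Ending inventory = $6,724

Sale 1 (593) [LIFO — newest first]: 348 @ $11 + 245 @ $14 = $7,258
Ending inventory: 207 @ $16 + 220 @ $15 + 8 @ $14 = $6,724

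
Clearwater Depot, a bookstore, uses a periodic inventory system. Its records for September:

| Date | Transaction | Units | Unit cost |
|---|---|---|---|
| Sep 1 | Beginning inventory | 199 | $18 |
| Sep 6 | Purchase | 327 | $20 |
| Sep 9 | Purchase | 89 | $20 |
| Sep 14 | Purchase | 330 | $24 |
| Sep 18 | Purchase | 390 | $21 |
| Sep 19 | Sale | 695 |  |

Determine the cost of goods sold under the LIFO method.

COGS = $15,510

Sep 19, 695 sold [LIFO — newest first]: 390 @ $21 + 305 @ $24 = $15,510
Ending inventory: 199 @ $18 + 327 @ $20 + 89 @ $20 + 25 @ $24 = $12,502
Check: goods available $28,012 = COGS $15,510 + ending $12,502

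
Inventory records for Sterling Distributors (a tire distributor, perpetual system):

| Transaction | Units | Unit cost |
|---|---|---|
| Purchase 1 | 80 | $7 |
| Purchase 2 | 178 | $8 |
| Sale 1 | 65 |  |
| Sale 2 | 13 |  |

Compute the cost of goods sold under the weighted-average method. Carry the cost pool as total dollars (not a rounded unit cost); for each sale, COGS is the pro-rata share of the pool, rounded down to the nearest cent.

COGS = $599.80

After Purchase 1: 80 on hand, pool $560.00 (≈ $7.0000 each)
After Purchase 2: 258 on hand, pool $1,984.00 (≈ $7.6899 each)
Sale 1, sell 65: 65/258 × $1,984.00 → $499.84
Sale 2, sell 13: 13/193 × $1,484.16 → $99.96
Total COGS = $499.84 + $99.96 = $599.80
Ending inventory (cost pool remaining) = $1,384.20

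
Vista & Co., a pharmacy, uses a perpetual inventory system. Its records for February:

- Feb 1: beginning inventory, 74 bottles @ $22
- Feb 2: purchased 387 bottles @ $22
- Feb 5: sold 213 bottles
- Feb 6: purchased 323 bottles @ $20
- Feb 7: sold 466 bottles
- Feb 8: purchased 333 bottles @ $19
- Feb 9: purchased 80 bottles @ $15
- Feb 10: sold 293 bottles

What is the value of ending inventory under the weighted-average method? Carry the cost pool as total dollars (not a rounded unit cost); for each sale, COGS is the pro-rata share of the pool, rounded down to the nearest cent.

Ending inventory = $4,221.24

After Feb 1: 74 on hand, pool $1,628.00 (≈ $22.0000 each)
After Feb 2: 461 on hand, pool $10,142.00 (≈ $22.0000 each)
Feb 5, sell 213: 213/461 × $10,142.00 → $4,686.00
After Feb 6: 571 on hand, pool $11,916.00 (≈ $20.8687 each)
Feb 7, sell 466: 466/571 × $11,916.00 → $9,724.79
After Feb 8: 438 on hand, pool $8,518.21 (≈ $19.4480 each)
After Feb 9: 518 on hand, pool $9,718.21 (≈ $18.7610 each)
Feb 10, sell 293: 293/518 × $9,718.21 → $5,496.97
Total COGS = $4,686.00 + $9,724.79 + $5,496.97 = $19,907.76
Ending inventory (cost pool remaining) = $4,221.24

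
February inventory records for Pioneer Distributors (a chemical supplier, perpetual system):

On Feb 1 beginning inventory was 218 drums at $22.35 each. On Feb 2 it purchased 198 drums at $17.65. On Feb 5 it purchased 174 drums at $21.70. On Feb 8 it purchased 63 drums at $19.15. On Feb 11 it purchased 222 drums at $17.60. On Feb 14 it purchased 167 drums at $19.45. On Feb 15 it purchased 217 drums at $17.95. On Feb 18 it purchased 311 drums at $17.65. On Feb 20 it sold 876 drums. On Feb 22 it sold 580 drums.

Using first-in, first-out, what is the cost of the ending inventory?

Feb 20, 876 sold [FIFO — oldest first]: 218 @ $22.35 + 198 @ $17.65 + 174 @ $21.70 + 63 @ $19.15 + 222 @ $17.60 + 1 @ $19.45 = $17,275.90
Feb 22, 580 sold [FIFO — oldest first]: 166 @ $19.45 + 217 @ $17.95 + 197 @ $17.65 = $10,600.90
Total COGS = $17,275.90 + $10,600.90 = $27,876.80
Ending inventory: 114 @ $17.65 = $2,012.10

Ending inventory = $2,012.10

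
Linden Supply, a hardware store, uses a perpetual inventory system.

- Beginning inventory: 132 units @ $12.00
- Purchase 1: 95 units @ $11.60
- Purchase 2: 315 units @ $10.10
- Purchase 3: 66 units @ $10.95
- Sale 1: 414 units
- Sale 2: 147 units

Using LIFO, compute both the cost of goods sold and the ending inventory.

Sale 1 (414) [LIFO — newest first]: 66 @ $10.95 + 315 @ $10.10 + 33 @ $11.60 = $4,287.00
Sale 2 (147) [LIFO — newest first]: 62 @ $11.60 + 85 @ $12.00 = $1,739.20
Total COGS = $4,287.00 + $1,739.20 = $6,026.20
Ending inventory: 47 @ $12.00 = $564.00

COGS = $6,026.20; ending inventory = $564.00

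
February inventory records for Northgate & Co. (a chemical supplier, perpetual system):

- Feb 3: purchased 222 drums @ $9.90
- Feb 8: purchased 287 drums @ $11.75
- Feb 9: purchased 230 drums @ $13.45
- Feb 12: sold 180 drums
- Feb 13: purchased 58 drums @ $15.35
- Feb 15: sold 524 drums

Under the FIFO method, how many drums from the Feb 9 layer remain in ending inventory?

35

Feb 12, 180 sold [FIFO — oldest first]: 180 @ $9.90 = $1,782.00
Feb 15, 524 sold [FIFO — oldest first]: 42 @ $9.90 + 287 @ $11.75 + 195 @ $13.45 = $6,410.80
Total COGS = $1,782.00 + $6,410.80 = $8,192.80
Ending inventory: 35 @ $13.45 + 58 @ $15.35 = $1,361.05
Check: goods available $9,553.85 = COGS $8,192.80 + ending $1,361.05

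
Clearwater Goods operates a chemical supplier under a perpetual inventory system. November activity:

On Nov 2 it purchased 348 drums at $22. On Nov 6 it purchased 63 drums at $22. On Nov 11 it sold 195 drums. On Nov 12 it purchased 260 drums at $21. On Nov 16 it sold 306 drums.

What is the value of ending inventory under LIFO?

Nov 11, 195 sold [LIFO — newest first]: 63 @ $22 + 132 @ $22 = $4,290
Nov 16, 306 sold [LIFO — newest first]: 260 @ $21 + 46 @ $22 = $6,472
Total COGS = $4,290 + $6,472 = $10,762
Ending inventory: 170 @ $22 = $3,740
Check: goods available $14,502 = COGS $10,762 + ending $3,740

Ending inventory = $3,740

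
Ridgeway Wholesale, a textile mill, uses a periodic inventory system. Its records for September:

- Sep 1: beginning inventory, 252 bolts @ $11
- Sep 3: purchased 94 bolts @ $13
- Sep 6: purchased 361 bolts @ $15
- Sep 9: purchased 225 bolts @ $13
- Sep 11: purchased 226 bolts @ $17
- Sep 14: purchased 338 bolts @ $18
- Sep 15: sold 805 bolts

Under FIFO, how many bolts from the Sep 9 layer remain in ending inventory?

127

Sep 15, 805 sold [FIFO — oldest first]: 252 @ $11 + 94 @ $13 + 361 @ $15 + 98 @ $13 = $10,683
Ending inventory: 127 @ $13 + 226 @ $17 + 338 @ $18 = $11,577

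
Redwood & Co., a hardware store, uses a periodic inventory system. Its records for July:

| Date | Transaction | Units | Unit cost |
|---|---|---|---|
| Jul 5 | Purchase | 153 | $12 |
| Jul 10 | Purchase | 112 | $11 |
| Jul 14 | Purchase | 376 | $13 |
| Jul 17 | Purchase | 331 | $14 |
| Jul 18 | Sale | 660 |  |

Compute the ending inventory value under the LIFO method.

Jul 18, 660 sold [LIFO — newest first]: 331 @ $14 + 329 @ $13 = $8,911
Ending inventory: 153 @ $12 + 112 @ $11 + 47 @ $13 = $3,679
Check: goods available $12,590 = COGS $8,911 + ending $3,679

Ending inventory = $3,679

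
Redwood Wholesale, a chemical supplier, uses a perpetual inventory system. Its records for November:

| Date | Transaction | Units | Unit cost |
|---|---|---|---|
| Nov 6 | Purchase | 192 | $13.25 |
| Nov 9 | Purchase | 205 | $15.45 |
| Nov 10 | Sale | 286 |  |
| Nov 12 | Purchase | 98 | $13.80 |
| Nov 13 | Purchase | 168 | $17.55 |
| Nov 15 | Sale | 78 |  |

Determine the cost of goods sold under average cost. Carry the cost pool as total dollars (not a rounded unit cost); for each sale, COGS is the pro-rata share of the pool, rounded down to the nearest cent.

After Nov 6: 192 on hand, pool $2,544.00 (≈ $13.2500 each)
After Nov 9: 397 on hand, pool $5,711.25 (≈ $14.3860 each)
Nov 10, sell 286: 286/397 × $5,711.25 → $4,114.40
After Nov 12: 209 on hand, pool $2,949.25 (≈ $14.1112 each)
After Nov 13: 377 on hand, pool $5,897.65 (≈ $15.6436 each)
Nov 15, sell 78: 78/377 × $5,897.65 → $1,220.20
Total COGS = $4,114.40 + $1,220.20 = $5,334.60
Ending inventory (cost pool remaining) = $4,677.45
Check: goods available $10,012.05 = COGS $5,334.60 + ending $4,677.45

COGS = $5,334.60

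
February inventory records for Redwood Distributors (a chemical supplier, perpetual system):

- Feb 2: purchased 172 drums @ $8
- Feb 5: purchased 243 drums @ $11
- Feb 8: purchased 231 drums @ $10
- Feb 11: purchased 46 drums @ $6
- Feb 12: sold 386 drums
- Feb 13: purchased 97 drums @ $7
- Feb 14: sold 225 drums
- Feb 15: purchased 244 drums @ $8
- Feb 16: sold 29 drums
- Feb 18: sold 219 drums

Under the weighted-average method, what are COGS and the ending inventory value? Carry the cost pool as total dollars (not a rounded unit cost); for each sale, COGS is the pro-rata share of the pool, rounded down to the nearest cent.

After Feb 2: 172 on hand, pool $1,376.00 (≈ $8.0000 each)
After Feb 5: 415 on hand, pool $4,049.00 (≈ $9.7566 each)
After Feb 8: 646 on hand, pool $6,359.00 (≈ $9.8437 each)
After Feb 11: 692 on hand, pool $6,635.00 (≈ $9.5882 each)
Feb 12, sell 386: 386/692 × $6,635.00 → $3,701.02
After Feb 13: 403 on hand, pool $3,612.98 (≈ $8.9652 each)
Feb 14, sell 225: 225/403 × $3,612.98 → $2,017.17
After Feb 15: 422 on hand, pool $3,547.81 (≈ $8.4071 each)
Feb 16, sell 29: 29/422 × $3,547.81 → $243.80
Feb 18, sell 219: 219/393 × $3,304.01 → $1,841.16
Total COGS = $3,701.02 + $2,017.17 + $243.80 + $1,841.16 = $7,803.15
Ending inventory (cost pool remaining) = $1,462.85

COGS = $7,803.15; ending inventory = $1,462.85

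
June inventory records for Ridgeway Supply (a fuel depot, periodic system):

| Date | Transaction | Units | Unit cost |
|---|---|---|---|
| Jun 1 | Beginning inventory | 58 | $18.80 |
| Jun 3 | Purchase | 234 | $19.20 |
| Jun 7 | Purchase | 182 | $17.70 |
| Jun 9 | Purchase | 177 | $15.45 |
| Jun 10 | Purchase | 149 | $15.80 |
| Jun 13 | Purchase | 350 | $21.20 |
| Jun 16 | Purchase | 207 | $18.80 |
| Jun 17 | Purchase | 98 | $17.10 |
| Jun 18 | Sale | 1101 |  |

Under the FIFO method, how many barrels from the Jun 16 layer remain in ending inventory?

207

Jun 18, 1101 sold [FIFO — oldest first]: 58 @ $18.80 + 234 @ $19.20 + 182 @ $17.70 + 177 @ $15.45 + 149 @ $15.80 + 301 @ $21.20 = $20,274.65
Ending inventory: 49 @ $21.20 + 207 @ $18.80 + 98 @ $17.10 = $6,606.20
Check: goods available $26,880.85 = COGS $20,274.65 + ending $6,606.20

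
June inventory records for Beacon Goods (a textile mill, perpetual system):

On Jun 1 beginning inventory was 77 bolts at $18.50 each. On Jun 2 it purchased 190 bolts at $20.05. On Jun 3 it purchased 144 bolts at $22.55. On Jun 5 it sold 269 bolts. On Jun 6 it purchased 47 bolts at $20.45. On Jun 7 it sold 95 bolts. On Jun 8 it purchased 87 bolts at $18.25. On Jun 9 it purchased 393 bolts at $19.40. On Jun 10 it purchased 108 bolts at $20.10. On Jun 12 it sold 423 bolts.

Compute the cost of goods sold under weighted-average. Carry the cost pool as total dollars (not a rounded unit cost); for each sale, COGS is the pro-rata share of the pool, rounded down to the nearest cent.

After Jun 1: 77 on hand, pool $1,424.50 (≈ $18.5000 each)
After Jun 2: 267 on hand, pool $5,234.00 (≈ $19.6030 each)
After Jun 3: 411 on hand, pool $8,481.20 (≈ $20.6355 each)
Jun 5, sell 269: 269/411 × $8,481.20 → $5,550.95
After Jun 6: 189 on hand, pool $3,891.40 (≈ $20.5894 each)
Jun 7, sell 95: 95/189 × $3,891.40 → $1,955.99
After Jun 8: 181 on hand, pool $3,523.16 (≈ $19.4650 each)
After Jun 9: 574 on hand, pool $11,147.36 (≈ $19.4205 each)
After Jun 10: 682 on hand, pool $13,318.16 (≈ $19.5281 each)
Jun 12, sell 423: 423/682 × $13,318.16 → $8,260.38
Total COGS = $5,550.95 + $1,955.99 + $8,260.38 = $15,767.32
Ending inventory (cost pool remaining) = $5,057.78

COGS = $15,767.32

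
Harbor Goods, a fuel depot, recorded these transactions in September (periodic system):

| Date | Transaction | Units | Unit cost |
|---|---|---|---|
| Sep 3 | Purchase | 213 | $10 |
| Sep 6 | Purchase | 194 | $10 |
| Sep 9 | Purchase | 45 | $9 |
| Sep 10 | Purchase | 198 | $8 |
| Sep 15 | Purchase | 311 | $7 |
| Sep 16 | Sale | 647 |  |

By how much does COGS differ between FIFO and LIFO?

FIFO COGS: 213 @ $10 + 194 @ $10 + 45 @ $9 + 195 @ $8 = $6,035
LIFO COGS: 311 @ $7 + 198 @ $8 + 45 @ $9 + 93 @ $10 = $5,096
Difference = |$6,035 − $5,096| = $939

$939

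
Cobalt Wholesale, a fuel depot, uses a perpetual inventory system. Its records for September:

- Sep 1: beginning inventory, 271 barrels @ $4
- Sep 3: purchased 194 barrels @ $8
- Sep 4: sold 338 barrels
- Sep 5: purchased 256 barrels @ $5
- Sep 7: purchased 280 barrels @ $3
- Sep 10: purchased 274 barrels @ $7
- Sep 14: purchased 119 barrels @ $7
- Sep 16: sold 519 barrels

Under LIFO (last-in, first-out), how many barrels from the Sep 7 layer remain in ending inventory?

Sep 4, 338 sold [LIFO — newest first]: 194 @ $8 + 144 @ $4 = $2,128
Sep 16, 519 sold [LIFO — newest first]: 119 @ $7 + 274 @ $7 + 126 @ $3 = $3,129
Total COGS = $2,128 + $3,129 = $5,257
Ending inventory: 127 @ $4 + 256 @ $5 + 154 @ $3 = $2,250

154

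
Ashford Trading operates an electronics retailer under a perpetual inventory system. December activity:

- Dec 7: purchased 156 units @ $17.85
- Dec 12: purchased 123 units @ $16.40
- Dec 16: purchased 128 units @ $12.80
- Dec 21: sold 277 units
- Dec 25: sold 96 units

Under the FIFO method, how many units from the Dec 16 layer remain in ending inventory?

Dec 21, 277 sold [FIFO — oldest first]: 156 @ $17.85 + 121 @ $16.40 = $4,769.00
Dec 25, 96 sold [FIFO — oldest first]: 2 @ $16.40 + 94 @ $12.80 = $1,236.00
Total COGS = $4,769.00 + $1,236.00 = $6,005.00
Ending inventory: 34 @ $12.80 = $435.20

34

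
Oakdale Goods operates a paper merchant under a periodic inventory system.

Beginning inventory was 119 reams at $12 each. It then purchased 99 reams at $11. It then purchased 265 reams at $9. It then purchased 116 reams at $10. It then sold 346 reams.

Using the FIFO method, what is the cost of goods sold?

Sale 1 (346) [FIFO — oldest first]: 119 @ $12 + 99 @ $11 + 128 @ $9 = $3,669
Ending inventory: 137 @ $9 + 116 @ $10 = $2,393

COGS = $3,669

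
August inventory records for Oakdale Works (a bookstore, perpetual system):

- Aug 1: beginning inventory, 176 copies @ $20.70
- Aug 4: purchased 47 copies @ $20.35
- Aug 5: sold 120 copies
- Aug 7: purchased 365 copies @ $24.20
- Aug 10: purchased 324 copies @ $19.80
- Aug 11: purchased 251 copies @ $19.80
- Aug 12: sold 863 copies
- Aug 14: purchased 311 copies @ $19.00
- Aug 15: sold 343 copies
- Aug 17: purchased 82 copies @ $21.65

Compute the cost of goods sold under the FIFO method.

Aug 5, 120 sold [FIFO — oldest first]: 120 @ $20.70 = $2,484.00
Aug 12, 863 sold [FIFO — oldest first]: 56 @ $20.70 + 47 @ $20.35 + 365 @ $24.20 + 324 @ $19.80 + 71 @ $19.80 = $18,769.65
Aug 15, 343 sold [FIFO — oldest first]: 180 @ $19.80 + 163 @ $19.00 = $6,661.00
Total COGS = $2,484.00 + $18,769.65 + $6,661.00 = $27,914.65
Ending inventory: 148 @ $19.00 + 82 @ $21.65 = $4,587.30
Check: goods available $32,501.95 = COGS $27,914.65 + ending $4,587.30

COGS = $27,914.65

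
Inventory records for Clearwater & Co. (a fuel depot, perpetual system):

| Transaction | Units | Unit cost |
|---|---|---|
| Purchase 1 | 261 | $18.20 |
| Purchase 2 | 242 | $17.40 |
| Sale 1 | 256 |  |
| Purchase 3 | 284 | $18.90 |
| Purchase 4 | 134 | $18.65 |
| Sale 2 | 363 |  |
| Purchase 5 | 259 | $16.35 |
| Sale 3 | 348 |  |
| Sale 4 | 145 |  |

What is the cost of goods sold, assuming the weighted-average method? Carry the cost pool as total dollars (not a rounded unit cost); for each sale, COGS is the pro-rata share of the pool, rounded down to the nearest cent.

After Purchase 1: 261 on hand, pool $4,750.20 (≈ $18.2000 each)
After Purchase 2: 503 on hand, pool $8,961.00 (≈ $17.8151 each)
Sale 1, sell 256: 256/503 × $8,961.00 → $4,560.66
After Purchase 3: 531 on hand, pool $9,767.94 (≈ $18.3954 each)
After Purchase 4: 665 on hand, pool $12,267.04 (≈ $18.4467 each)
Sale 2, sell 363: 363/665 × $12,267.04 → $6,696.14
After Purchase 5: 561 on hand, pool $9,805.55 (≈ $17.4787 each)
Sale 3, sell 348: 348/561 × $9,805.55 → $6,082.58
Sale 4, sell 145: 145/213 × $3,722.97 → $2,534.41
Total COGS = $4,560.66 + $6,696.14 + $6,082.58 + $2,534.41 = $19,873.79
Ending inventory (cost pool remaining) = $1,188.56

COGS = $19,873.79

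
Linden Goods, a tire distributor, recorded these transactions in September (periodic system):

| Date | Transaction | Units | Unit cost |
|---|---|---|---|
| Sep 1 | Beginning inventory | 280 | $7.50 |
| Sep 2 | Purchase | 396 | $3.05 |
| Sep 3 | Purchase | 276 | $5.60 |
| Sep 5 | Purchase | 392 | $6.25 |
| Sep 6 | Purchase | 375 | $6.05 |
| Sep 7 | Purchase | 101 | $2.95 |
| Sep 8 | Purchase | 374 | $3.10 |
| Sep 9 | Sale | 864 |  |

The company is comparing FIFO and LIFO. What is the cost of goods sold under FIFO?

FIFO COGS: 280 @ $7.50 + 396 @ $3.05 + 188 @ $5.60 = $4,360.60
LIFO COGS: 374 @ $3.10 + 101 @ $2.95 + 375 @ $6.05 + 14 @ $6.25 = $3,813.60

COGS = $4,360.60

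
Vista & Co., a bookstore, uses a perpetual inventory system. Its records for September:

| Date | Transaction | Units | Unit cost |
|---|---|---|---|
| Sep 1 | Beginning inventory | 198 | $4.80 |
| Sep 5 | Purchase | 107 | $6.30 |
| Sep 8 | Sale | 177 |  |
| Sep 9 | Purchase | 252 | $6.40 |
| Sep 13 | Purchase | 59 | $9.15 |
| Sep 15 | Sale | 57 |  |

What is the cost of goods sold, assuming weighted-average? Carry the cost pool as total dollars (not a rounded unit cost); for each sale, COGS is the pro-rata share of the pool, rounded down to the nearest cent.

After Sep 1: 198 on hand, pool $950.40 (≈ $4.8000 each)
After Sep 5: 305 on hand, pool $1,624.50 (≈ $5.3262 each)
Sep 8, sell 177: 177/305 × $1,624.50 → $942.74
After Sep 9: 380 on hand, pool $2,294.56 (≈ $6.0383 each)
After Sep 13: 439 on hand, pool $2,834.41 (≈ $6.4565 each)
Sep 15, sell 57: 57/439 × $2,834.41 → $368.02
Total COGS = $942.74 + $368.02 = $1,310.76
Ending inventory (cost pool remaining) = $2,466.39

COGS = $1,310.76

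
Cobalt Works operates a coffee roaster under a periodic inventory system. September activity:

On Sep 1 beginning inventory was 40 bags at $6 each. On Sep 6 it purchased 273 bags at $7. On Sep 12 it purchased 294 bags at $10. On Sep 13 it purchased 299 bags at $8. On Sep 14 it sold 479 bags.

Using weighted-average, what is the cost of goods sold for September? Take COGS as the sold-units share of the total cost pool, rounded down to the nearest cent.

COGS = $3,956.24

Sep 14, sell 479: 479/906 × $7,483.00 → $3,956.24
Ending inventory (cost pool remaining) = $3,526.76
Check: goods available $7,483.00 = COGS $3,956.24 + ending $3,526.76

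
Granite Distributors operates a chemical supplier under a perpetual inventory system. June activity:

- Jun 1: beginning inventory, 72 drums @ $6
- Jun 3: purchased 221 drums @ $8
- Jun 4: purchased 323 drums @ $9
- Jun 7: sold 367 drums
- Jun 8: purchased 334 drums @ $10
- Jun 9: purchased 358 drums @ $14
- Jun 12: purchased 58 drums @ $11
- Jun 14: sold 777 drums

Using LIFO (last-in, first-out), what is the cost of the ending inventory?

Jun 7, 367 sold [LIFO — newest first]: 323 @ $9 + 44 @ $8 = $3,259
Jun 14, 777 sold [LIFO — newest first]: 58 @ $11 + 358 @ $14 + 334 @ $10 + 27 @ $8 = $9,206
Total COGS = $3,259 + $9,206 = $12,465
Ending inventory: 72 @ $6 + 150 @ $8 = $1,632

Ending inventory = $1,632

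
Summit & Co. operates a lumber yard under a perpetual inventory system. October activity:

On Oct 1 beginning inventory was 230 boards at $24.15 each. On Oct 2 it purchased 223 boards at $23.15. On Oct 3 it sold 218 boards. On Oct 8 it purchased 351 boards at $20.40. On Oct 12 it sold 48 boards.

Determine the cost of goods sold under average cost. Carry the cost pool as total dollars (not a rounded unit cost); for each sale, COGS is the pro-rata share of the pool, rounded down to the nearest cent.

COGS = $6,199.28

After Oct 1: 230 on hand, pool $5,554.50 (≈ $24.1500 each)
After Oct 2: 453 on hand, pool $10,716.95 (≈ $23.6577 each)
Oct 3, sell 218: 218/453 × $10,716.95 → $5,157.38
After Oct 8: 586 on hand, pool $12,719.97 (≈ $21.7064 each)
Oct 12, sell 48: 48/586 × $12,719.97 → $1,041.90
Total COGS = $5,157.38 + $1,041.90 = $6,199.28
Ending inventory (cost pool remaining) = $11,678.07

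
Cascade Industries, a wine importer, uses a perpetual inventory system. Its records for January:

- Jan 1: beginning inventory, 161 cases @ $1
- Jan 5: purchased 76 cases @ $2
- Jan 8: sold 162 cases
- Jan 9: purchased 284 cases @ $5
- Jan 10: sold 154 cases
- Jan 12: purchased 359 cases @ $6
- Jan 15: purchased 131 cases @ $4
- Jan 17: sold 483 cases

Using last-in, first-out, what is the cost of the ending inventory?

Ending inventory = $767

Jan 8, 162 sold [LIFO — newest first]: 76 @ $2 + 86 @ $1 = $238
Jan 10, 154 sold [LIFO — newest first]: 154 @ $5 = $770
Jan 17, 483 sold [LIFO — newest first]: 131 @ $4 + 352 @ $6 = $2,636
Total COGS = $238 + $770 + $2,636 = $3,644
Ending inventory: 75 @ $1 + 130 @ $5 + 7 @ $6 = $767
Check: goods available $4,411 = COGS $3,644 + ending $767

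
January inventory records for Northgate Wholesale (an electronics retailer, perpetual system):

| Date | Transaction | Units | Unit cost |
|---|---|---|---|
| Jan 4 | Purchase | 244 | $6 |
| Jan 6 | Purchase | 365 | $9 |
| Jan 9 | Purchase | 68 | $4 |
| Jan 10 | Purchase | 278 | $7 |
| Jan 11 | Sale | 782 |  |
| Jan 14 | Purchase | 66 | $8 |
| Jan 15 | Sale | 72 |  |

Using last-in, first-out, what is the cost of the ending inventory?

Ending inventory = $1,002

Jan 11, 782 sold [LIFO — newest first]: 278 @ $7 + 68 @ $4 + 365 @ $9 + 71 @ $6 = $5,929
Jan 15, 72 sold [LIFO — newest first]: 66 @ $8 + 6 @ $6 = $564
Total COGS = $5,929 + $564 = $6,493
Ending inventory: 167 @ $6 = $1,002
Check: goods available $7,495 = COGS $6,493 + ending $1,002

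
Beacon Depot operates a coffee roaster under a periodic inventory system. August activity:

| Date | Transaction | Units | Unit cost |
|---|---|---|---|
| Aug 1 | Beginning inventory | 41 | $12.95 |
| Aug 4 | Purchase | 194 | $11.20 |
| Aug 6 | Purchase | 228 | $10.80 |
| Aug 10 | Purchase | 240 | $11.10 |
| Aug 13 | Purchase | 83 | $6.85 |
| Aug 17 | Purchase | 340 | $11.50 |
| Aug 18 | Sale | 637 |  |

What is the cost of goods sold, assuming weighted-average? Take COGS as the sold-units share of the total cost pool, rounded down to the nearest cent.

Aug 18, sell 637: 637/1126 × $12,308.70 → $6,963.26
Ending inventory (cost pool remaining) = $5,345.44

COGS = $6,963.26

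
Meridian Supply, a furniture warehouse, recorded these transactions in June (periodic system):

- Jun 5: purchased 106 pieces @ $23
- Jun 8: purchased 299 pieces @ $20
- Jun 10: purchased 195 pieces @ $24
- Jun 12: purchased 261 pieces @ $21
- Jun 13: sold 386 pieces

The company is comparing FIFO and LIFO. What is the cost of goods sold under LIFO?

FIFO COGS: 106 @ $23 + 280 @ $20 = $8,038
LIFO COGS: 261 @ $21 + 125 @ $24 = $8,481

COGS = $8,481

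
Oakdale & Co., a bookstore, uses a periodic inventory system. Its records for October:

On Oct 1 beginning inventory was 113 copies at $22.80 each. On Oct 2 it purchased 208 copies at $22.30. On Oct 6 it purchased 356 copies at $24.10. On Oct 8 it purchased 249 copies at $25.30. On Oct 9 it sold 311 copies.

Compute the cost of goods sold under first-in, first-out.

COGS = $6,991.80

Oct 9, 311 sold [FIFO — oldest first]: 113 @ $22.80 + 198 @ $22.30 = $6,991.80
Ending inventory: 10 @ $22.30 + 356 @ $24.10 + 249 @ $25.30 = $15,102.30
Check: goods available $22,094.10 = COGS $6,991.80 + ending $15,102.30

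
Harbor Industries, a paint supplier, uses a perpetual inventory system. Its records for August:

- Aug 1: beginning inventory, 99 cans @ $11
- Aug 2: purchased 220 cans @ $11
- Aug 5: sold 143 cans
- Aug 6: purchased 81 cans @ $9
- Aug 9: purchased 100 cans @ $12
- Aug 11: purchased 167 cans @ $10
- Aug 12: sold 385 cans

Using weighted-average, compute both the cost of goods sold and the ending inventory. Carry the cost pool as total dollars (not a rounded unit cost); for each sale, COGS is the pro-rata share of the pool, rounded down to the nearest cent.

COGS = $5,639.74; ending inventory = $1,468.26

After Aug 1: 99 on hand, pool $1,089.00 (≈ $11.0000 each)
After Aug 2: 319 on hand, pool $3,509.00 (≈ $11.0000 each)
Aug 5, sell 143: 143/319 × $3,509.00 → $1,573.00
After Aug 6: 257 on hand, pool $2,665.00 (≈ $10.3696 each)
After Aug 9: 357 on hand, pool $3,865.00 (≈ $10.8263 each)
After Aug 11: 524 on hand, pool $5,535.00 (≈ $10.5630 each)
Aug 12, sell 385: 385/524 × $5,535.00 → $4,066.74
Total COGS = $1,573.00 + $4,066.74 = $5,639.74
Ending inventory (cost pool remaining) = $1,468.26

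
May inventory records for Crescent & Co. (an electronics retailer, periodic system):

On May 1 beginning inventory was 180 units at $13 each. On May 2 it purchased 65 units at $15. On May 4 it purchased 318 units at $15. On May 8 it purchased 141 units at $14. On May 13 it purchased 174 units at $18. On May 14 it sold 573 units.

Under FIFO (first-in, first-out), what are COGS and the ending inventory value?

May 14, 573 sold [FIFO — oldest first]: 180 @ $13 + 65 @ $15 + 318 @ $15 + 10 @ $14 = $8,225
Ending inventory: 131 @ $14 + 174 @ $18 = $4,966

COGS = $8,225; ending inventory = $4,966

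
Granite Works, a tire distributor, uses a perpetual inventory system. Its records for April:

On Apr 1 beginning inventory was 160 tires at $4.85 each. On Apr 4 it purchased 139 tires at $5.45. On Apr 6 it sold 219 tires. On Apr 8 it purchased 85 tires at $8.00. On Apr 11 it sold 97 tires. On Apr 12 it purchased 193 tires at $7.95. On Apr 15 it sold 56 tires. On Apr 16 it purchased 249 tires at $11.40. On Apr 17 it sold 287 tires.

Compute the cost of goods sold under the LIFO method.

COGS = $5,469.65

Apr 6, 219 sold [LIFO — newest first]: 139 @ $5.45 + 80 @ $4.85 = $1,145.55
Apr 11, 97 sold [LIFO — newest first]: 85 @ $8.00 + 12 @ $4.85 = $738.20
Apr 15, 56 sold [LIFO — newest first]: 56 @ $7.95 = $445.20
Apr 17, 287 sold [LIFO — newest first]: 249 @ $11.40 + 38 @ $7.95 = $3,140.70
Total COGS = $1,145.55 + $738.20 + $445.20 + $3,140.70 = $5,469.65
Ending inventory: 68 @ $4.85 + 99 @ $7.95 = $1,116.85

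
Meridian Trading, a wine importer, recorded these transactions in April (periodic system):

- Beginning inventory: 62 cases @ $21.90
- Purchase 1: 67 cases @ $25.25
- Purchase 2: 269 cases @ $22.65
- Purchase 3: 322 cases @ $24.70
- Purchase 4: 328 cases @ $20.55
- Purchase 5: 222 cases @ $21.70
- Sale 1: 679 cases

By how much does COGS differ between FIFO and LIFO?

$1,339.00

FIFO COGS: 62 @ $21.90 + 67 @ $25.25 + 269 @ $22.65 + 281 @ $24.70 = $16,083.10
LIFO COGS: 222 @ $21.70 + 328 @ $20.55 + 129 @ $24.70 = $14,744.10
Difference = |$16,083.10 − $14,744.10| = $1,339.00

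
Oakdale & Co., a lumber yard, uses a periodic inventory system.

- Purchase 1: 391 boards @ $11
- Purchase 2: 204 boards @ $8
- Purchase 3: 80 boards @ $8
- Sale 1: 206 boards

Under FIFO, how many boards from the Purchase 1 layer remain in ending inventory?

185

Sale 1 (206) [FIFO — oldest first]: 206 @ $11 = $2,266
Ending inventory: 185 @ $11 + 204 @ $8 + 80 @ $8 = $4,307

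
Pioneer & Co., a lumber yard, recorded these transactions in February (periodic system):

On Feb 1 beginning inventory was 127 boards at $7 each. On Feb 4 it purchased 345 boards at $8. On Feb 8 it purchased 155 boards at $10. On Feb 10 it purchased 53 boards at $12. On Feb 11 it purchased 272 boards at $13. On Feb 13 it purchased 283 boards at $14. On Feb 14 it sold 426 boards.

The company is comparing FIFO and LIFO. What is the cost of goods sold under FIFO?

FIFO COGS: 127 @ $7 + 299 @ $8 = $3,281
LIFO COGS: 283 @ $14 + 143 @ $13 = $5,821

COGS = $3,281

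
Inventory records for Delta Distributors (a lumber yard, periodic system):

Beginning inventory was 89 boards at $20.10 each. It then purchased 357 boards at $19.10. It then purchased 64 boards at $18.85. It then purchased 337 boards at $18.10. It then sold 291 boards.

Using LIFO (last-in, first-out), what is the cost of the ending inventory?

Sale 1 (291) [LIFO — newest first]: 291 @ $18.10 = $5,267.10
Ending inventory: 89 @ $20.10 + 357 @ $19.10 + 64 @ $18.85 + 46 @ $18.10 = $10,646.60
Check: goods available $15,913.70 = COGS $5,267.10 + ending $10,646.60

Ending inventory = $10,646.60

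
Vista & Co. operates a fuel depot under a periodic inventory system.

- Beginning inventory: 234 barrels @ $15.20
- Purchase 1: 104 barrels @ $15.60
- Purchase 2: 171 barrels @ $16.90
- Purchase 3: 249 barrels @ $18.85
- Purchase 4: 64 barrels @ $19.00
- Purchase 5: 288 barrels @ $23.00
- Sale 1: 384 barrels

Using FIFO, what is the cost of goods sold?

COGS = $5,956.60

Sale 1 (384) [FIFO — oldest first]: 234 @ $15.20 + 104 @ $15.60 + 46 @ $16.90 = $5,956.60
Ending inventory: 125 @ $16.90 + 249 @ $18.85 + 64 @ $19.00 + 288 @ $23.00 = $14,646.15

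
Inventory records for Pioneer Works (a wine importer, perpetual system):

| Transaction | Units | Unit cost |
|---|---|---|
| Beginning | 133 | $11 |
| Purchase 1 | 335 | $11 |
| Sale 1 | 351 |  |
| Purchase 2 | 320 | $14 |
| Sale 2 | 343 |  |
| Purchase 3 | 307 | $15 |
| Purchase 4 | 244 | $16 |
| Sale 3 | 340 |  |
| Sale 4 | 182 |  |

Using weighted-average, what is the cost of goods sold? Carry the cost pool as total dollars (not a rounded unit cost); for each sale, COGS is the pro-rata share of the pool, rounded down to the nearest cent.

COGS = $16,277.79

After Beginning: 133 on hand, pool $1,463.00 (≈ $11.0000 each)
After Purchase 1: 468 on hand, pool $5,148.00 (≈ $11.0000 each)
Sale 1, sell 351: 351/468 × $5,148.00 → $3,861.00
After Purchase 2: 437 on hand, pool $5,767.00 (≈ $13.1968 each)
Sale 2, sell 343: 343/437 × $5,767.00 → $4,526.50
After Purchase 3: 401 on hand, pool $5,845.50 (≈ $14.5773 each)
After Purchase 4: 645 on hand, pool $9,749.50 (≈ $15.1155 each)
Sale 3, sell 340: 340/645 × $9,749.50 → $5,139.27
Sale 4, sell 182: 182/305 × $4,610.23 → $2,751.02
Total COGS = $3,861.00 + $4,526.50 + $5,139.27 + $2,751.02 = $16,277.79
Ending inventory (cost pool remaining) = $1,859.21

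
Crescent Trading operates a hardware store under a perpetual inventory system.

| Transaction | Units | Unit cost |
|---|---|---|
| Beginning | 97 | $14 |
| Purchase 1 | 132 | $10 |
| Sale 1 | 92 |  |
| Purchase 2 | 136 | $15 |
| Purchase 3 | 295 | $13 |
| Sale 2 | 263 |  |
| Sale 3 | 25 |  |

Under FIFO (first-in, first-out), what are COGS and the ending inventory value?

Sale 1 (92) [FIFO — oldest first]: 92 @ $14 = $1,288
Sale 2 (263) [FIFO — oldest first]: 5 @ $14 + 132 @ $10 + 126 @ $15 = $3,280
Sale 3 (25) [FIFO — oldest first]: 10 @ $15 + 15 @ $13 = $345
Total COGS = $1,288 + $3,280 + $345 = $4,913
Ending inventory: 280 @ $13 = $3,640
Check: goods available $8,553 = COGS $4,913 + ending $3,640

COGS = $4,913; ending inventory = $3,640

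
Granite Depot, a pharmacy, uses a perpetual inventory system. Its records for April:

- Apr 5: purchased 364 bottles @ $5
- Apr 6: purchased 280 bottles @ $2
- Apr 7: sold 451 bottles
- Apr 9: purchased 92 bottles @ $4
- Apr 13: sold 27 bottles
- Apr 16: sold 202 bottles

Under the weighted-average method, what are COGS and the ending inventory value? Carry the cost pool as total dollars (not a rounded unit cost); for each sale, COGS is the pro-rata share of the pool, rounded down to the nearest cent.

After Apr 5: 364 on hand, pool $1,820.00 (≈ $5.0000 each)
After Apr 6: 644 on hand, pool $2,380.00 (≈ $3.6957 each)
Apr 7, sell 451: 451/644 × $2,380.00 → $1,666.73
After Apr 9: 285 on hand, pool $1,081.27 (≈ $3.7939 each)
Apr 13, sell 27: 27/285 × $1,081.27 → $102.43
Apr 16, sell 202: 202/258 × $978.84 → $766.37
Total COGS = $1,666.73 + $102.43 + $766.37 = $2,535.53
Ending inventory (cost pool remaining) = $212.47
Check: goods available $2,748.00 = COGS $2,535.53 + ending $212.47

COGS = $2,535.53; ending inventory = $212.47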